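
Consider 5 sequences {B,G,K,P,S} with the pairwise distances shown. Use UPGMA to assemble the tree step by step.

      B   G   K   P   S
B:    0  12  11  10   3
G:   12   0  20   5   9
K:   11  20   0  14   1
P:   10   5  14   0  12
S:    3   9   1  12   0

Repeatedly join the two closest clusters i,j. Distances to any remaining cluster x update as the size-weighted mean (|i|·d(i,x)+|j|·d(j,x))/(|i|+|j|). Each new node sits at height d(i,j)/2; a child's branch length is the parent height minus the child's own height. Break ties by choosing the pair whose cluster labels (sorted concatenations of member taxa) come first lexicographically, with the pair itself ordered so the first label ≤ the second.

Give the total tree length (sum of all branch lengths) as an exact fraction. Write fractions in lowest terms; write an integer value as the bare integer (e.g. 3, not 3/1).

iteration 1: select K,S (d=1); attach at lengths (1/2, 1/2); label the merged cluster KS
  updated: d(B,KS)=7, d(G,KS)=29/2, d(KS,P)=13
iteration 2: select G,P (d=5); attach at lengths (5/2, 5/2); label the merged cluster GP
  updated: d(B,GP)=11, d(GP,KS)=55/4
iteration 3: select B,KS (d=7); attach at lengths (7/2, 3); label the merged cluster BKS
  updated: d(BKS,GP)=77/6
iteration 4: select BKS,GP (d=77/6); attach at lengths (35/12, 47/12); label the merged cluster BGKPS
final tree: ((B:7/2,(K:1/2,S:1/2):3):35/12,(G:5/2,P:5/2):47/12)
total length: 58/3

58/3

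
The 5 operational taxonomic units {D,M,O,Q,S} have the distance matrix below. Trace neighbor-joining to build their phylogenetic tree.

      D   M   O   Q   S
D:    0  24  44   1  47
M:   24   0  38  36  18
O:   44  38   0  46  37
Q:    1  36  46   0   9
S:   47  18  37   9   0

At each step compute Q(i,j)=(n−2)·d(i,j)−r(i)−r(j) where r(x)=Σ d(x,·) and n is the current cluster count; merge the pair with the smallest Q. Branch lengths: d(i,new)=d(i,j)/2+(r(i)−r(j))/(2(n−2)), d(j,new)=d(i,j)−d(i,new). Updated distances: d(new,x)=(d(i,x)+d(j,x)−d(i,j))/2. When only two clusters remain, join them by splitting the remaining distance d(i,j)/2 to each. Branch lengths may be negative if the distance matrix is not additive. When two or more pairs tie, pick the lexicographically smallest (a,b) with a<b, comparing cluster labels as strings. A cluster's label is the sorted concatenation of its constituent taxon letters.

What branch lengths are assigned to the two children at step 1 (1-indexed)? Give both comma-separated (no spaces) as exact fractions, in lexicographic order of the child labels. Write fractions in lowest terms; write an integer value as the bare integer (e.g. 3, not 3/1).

iteration 1: select D,Q (d=1, Q=-205); attach at lengths (9/2, -7/2); label the merged cluster DQ
  updated: d(DQ,M)=59/2, d(DQ,O)=89/2, d(DQ,S)=55/2
iteration 2: select DQ,O (d=89/2, Q=-132); attach at lengths (71/4, 107/4); label the merged cluster DOQ
  updated: d(DOQ,M)=23/2, d(DOQ,S)=10
iteration 3: select DOQ,M (d=23/2, Q=-79/2); attach at lengths (7/4, 39/4); label the merged cluster DMOQ
  updated: d(DMOQ,S)=33/4
iteration 4: select DMOQ,S (d=33/4); attach at lengths (33/8, 33/8); label the merged cluster DMOQS
final tree: ((((D:9/2,Q:-7/2):71/4,O:107/4):7/4,M:39/4):33/8,S:33/8)
total length: 261/4

9/2,-7/2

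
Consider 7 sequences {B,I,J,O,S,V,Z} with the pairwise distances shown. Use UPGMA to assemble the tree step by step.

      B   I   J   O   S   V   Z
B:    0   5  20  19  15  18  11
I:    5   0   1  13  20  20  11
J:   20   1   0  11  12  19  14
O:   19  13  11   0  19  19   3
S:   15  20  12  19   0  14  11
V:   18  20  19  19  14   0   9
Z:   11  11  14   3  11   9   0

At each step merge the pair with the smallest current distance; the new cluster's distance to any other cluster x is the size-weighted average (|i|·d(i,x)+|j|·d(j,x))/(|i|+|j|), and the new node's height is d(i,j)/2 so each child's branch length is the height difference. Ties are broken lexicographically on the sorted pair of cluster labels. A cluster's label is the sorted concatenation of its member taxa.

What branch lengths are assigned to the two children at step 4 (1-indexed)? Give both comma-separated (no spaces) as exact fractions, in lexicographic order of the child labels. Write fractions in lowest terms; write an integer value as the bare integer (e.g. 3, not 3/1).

55/8,3/4

step 1: merge (I,J) at d=1; branch lengths I→1/2, J→1/2; new cluster IJ
  updated: d(B,IJ)=25/2, d(IJ,O)=12, d(IJ,S)=16, d(IJ,V)=39/2, d(IJ,Z)=25/2
step 2: merge (O,Z) at d=3; branch lengths O→3/2, Z→3/2; new cluster OZ
  updated: d(B,OZ)=15, d(IJ,OZ)=49/4, d(OZ,S)=15, d(OZ,V)=14
step 3: merge (IJ,OZ) at d=49/4; branch lengths IJ→45/8, OZ→37/8; new cluster IJOZ
  updated: d(B,IJOZ)=55/4, d(IJOZ,S)=31/2, d(IJOZ,V)=67/4
step 4: merge (B,IJOZ) at d=55/4; branch lengths B→55/8, IJOZ→3/4; new cluster BIJOZ
  updated: d(BIJOZ,S)=77/5, d(BIJOZ,V)=17
step 5: merge (S,V) at d=14; branch lengths S→7, V→7; new cluster SV
  updated: d(BIJOZ,SV)=81/5
step 6: merge (BIJOZ,SV) at d=81/5; branch lengths BIJOZ→49/40, SV→11/10; new cluster BIJOSVZ
final tree: ((B:55/8,((I:1/2,J:1/2):45/8,(O:3/2,Z:3/2):37/8):3/4):49/40,(S:7,V:7):11/10)
total length: 191/5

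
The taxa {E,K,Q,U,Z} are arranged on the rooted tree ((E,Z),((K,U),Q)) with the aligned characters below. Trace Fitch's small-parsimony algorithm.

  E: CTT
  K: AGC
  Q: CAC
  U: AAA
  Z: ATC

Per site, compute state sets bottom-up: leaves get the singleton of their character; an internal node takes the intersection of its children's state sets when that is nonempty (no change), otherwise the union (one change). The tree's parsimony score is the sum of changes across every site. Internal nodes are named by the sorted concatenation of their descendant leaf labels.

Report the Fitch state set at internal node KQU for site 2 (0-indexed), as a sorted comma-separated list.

site 0, node EZ: E={C} ∪ Z={A} → {A,C} (+1)
site 0, node KU: K={A} ∩ U={A} → {A} (+0)
site 0, node KQU: KU={A} ∪ Q={C} → {A,C} (+1)
site 0, node EKQUZ: EZ={A,C} ∩ KQU={A,C} → {A,C} (+0)
site 1, node EZ: E={T} ∩ Z={T} → {T} (+0)
site 1, node KU: K={G} ∪ U={A} → {A,G} (+1)
site 1, node KQU: KU={A,G} ∩ Q={A} → {A} (+0)
site 1, node EKQUZ: EZ={T} ∪ KQU={A} → {A,T} (+1)
site 2, node EZ: E={T} ∪ Z={C} → {C,T} (+1)
site 2, node KU: K={C} ∪ U={A} → {A,C} (+1)
site 2, node KQU: KU={A,C} ∩ Q={C} → {C} (+0)
site 2, node EKQUZ: EZ={C,T} ∩ KQU={C} → {C} (+0)
per-site changes: [2, 2, 2]; total = 6

C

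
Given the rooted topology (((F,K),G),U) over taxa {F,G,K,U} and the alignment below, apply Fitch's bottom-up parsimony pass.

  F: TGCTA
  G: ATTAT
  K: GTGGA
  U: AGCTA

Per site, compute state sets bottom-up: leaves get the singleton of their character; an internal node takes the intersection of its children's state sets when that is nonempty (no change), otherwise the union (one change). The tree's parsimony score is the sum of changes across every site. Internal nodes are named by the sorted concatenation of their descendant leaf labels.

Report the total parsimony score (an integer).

site 0, node FK: F={T} ∪ K={G} → {G,T} (+1)
site 0, node FGK: FK={G,T} ∪ G={A} → {A,G,T} (+1)
site 0, node FGKU: FGK={A,G,T} ∩ U={A} → {A} (+0)
site 1, node FK: F={G} ∪ K={T} → {G,T} (+1)
site 1, node FGK: FK={G,T} ∩ G={T} → {T} (+0)
site 1, node FGKU: FGK={T} ∪ U={G} → {G,T} (+1)
site 2, node FK: F={C} ∪ K={G} → {C,G} (+1)
site 2, node FGK: FK={C,G} ∪ G={T} → {C,G,T} (+1)
site 2, node FGKU: FGK={C,G,T} ∩ U={C} → {C} (+0)
site 3, node FK: F={T} ∪ K={G} → {G,T} (+1)
site 3, node FGK: FK={G,T} ∪ G={A} → {A,G,T} (+1)
site 3, node FGKU: FGK={A,G,T} ∩ U={T} → {T} (+0)
site 4, node FK: F={A} ∩ K={A} → {A} (+0)
site 4, node FGK: FK={A} ∪ G={T} → {A,T} (+1)
site 4, node FGKU: FGK={A,T} ∩ U={A} → {A} (+0)
per-site changes: [2, 2, 2, 2, 1]; total = 9

9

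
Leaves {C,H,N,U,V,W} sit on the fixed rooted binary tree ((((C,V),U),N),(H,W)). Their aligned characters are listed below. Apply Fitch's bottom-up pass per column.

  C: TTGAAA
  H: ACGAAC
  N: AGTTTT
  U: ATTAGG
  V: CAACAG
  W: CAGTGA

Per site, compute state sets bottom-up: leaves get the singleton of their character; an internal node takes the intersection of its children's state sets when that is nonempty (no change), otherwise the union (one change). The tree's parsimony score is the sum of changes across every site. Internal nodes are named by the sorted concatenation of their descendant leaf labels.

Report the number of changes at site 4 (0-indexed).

[col 0] CV: children C:{T}, V:{C} ∪→ {C,T}; cost 1
[col 0] CUV: children CV:{C,T}, U:{A} ∪→ {A,C,T}; cost 1
[col 0] CNUV: children CUV:{A,C,T}, N:{A} ∩→ {A}; cost 0
[col 0] HW: children H:{A}, W:{C} ∪→ {A,C}; cost 1
[col 0] CHNUVW: children CNUV:{A}, HW:{A,C} ∩→ {A}; cost 0
[col 1] CV: children C:{T}, V:{A} ∪→ {A,T}; cost 1
[col 1] CUV: children CV:{A,T}, U:{T} ∩→ {T}; cost 0
[col 1] CNUV: children CUV:{T}, N:{G} ∪→ {G,T}; cost 1
[col 1] HW: children H:{C}, W:{A} ∪→ {A,C}; cost 1
[col 1] CHNUVW: children CNUV:{G,T}, HW:{A,C} ∪→ {A,C,G,T}; cost 1
[col 2] CV: children C:{G}, V:{A} ∪→ {A,G}; cost 1
[col 2] CUV: children CV:{A,G}, U:{T} ∪→ {A,G,T}; cost 1
[col 2] CNUV: children CUV:{A,G,T}, N:{T} ∩→ {T}; cost 0
[col 2] HW: children H:{G}, W:{G} ∩→ {G}; cost 0
[col 2] CHNUVW: children CNUV:{T}, HW:{G} ∪→ {G,T}; cost 1
[col 3] CV: children C:{A}, V:{C} ∪→ {A,C}; cost 1
[col 3] CUV: children CV:{A,C}, U:{A} ∩→ {A}; cost 0
[col 3] CNUV: children CUV:{A}, N:{T} ∪→ {A,T}; cost 1
[col 3] HW: children H:{A}, W:{T} ∪→ {A,T}; cost 1
[col 3] CHNUVW: children CNUV:{A,T}, HW:{A,T} ∩→ {A,T}; cost 0
[col 4] CV: children C:{A}, V:{A} ∩→ {A}; cost 0
[col 4] CUV: children CV:{A}, U:{G} ∪→ {A,G}; cost 1
[col 4] CNUV: children CUV:{A,G}, N:{T} ∪→ {A,G,T}; cost 1
[col 4] HW: children H:{A}, W:{G} ∪→ {A,G}; cost 1
[col 4] CHNUVW: children CNUV:{A,G,T}, HW:{A,G} ∩→ {A,G}; cost 0
[col 5] CV: children C:{A}, V:{G} ∪→ {A,G}; cost 1
[col 5] CUV: children CV:{A,G}, U:{G} ∩→ {G}; cost 0
[col 5] CNUV: children CUV:{G}, N:{T} ∪→ {G,T}; cost 1
[col 5] HW: children H:{C}, W:{A} ∪→ {A,C}; cost 1
[col 5] CHNUVW: children CNUV:{G,T}, HW:{A,C} ∪→ {A,C,G,T}; cost 1
per-site changes: [3, 4, 3, 3, 3, 4]; total = 20

3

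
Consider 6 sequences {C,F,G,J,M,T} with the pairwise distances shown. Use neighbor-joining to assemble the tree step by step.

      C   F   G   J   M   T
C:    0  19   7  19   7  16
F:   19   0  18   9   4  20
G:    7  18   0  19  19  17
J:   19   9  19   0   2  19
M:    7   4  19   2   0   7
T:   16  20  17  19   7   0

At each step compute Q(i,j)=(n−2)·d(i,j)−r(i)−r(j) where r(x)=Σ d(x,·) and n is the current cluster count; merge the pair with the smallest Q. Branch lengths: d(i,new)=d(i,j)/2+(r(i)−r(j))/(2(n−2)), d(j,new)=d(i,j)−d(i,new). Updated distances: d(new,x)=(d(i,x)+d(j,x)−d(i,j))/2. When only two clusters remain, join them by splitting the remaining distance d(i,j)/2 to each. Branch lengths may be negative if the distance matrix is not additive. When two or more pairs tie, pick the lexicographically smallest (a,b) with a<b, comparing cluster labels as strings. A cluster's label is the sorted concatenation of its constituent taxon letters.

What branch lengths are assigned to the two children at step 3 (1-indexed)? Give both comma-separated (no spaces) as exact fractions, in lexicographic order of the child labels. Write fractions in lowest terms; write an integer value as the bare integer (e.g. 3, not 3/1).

77/16,-49/16

step 1: merge (C,G) at d=7, Q=-120; branch lengths C→2, G→5; new cluster CG
  updated: d(CG,F)=15, d(CG,J)=31/2, d(CG,M)=19/2, d(CG,T)=13
step 2: merge (CG,T) at d=13, Q=-73; branch lengths CG→11/2, T→15/2; new cluster CGT
  updated: d(CGT,F)=11, d(CGT,J)=43/4, d(CGT,M)=7/4
step 3: merge (CGT,M) at d=7/4, Q=-111/4; branch lengths CGT→77/16, M→-49/16; new cluster CGMT
  updated: d(CGMT,F)=53/8, d(CGMT,J)=11/2
step 4: merge (CGMT,F) at d=53/8, Q=-169/8; branch lengths CGMT→25/16, F→81/16; new cluster CFGMT
  updated: d(CFGMT,J)=63/16
step 5: merge (CFGMT,J) at d=63/16; branch lengths CFGMT→63/32, J→63/32; new cluster CFGJMT
final tree: (((((C:2,G:5):11/2,T:15/2):77/16,M:-49/16):25/16,F:81/16):63/32,J:63/32)
total length: 517/16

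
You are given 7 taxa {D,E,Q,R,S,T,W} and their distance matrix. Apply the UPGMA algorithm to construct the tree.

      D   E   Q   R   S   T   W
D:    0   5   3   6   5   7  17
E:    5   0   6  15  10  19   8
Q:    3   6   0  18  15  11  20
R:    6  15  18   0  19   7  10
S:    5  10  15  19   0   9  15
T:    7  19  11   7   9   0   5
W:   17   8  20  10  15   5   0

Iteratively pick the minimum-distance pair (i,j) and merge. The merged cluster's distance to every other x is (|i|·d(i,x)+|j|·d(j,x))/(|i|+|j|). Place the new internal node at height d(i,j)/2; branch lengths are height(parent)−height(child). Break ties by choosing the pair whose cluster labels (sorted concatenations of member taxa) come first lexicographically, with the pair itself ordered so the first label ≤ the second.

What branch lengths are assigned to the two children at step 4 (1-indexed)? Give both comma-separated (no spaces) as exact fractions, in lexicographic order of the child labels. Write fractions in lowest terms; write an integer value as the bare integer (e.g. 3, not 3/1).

1. join D+Q (d=3) ⇒ DQ; edges |D|=3/2, |Q|=3/2
  updated: d(DQ,E)=11/2, d(DQ,R)=12, d(DQ,S)=10, d(DQ,T)=9, d(DQ,W)=37/2
2. join T+W (d=5) ⇒ TW; edges |T|=5/2, |W|=5/2
  updated: d(DQ,TW)=55/4, d(E,TW)=27/2, d(R,TW)=17/2, d(S,TW)=12
3. join DQ+E (d=11/2) ⇒ DEQ; edges |DQ|=5/4, |E|=11/4
  updated: d(DEQ,R)=13, d(DEQ,S)=10, d(DEQ,TW)=41/3
4. join R+TW (d=17/2) ⇒ RTW; edges |R|=17/4, |TW|=7/4
  updated: d(DEQ,RTW)=121/9, d(RTW,S)=43/3
5. join DEQ+S (d=10) ⇒ DEQS; edges |DEQ|=9/4, |S|=5
  updated: d(DEQS,RTW)=41/3
6. join DEQS+RTW (d=41/3) ⇒ DEQRSTW; edges |DEQS|=11/6, |RTW|=31/12
final tree: ((((D:3/2,Q:3/2):5/4,E:11/4):9/4,S:5):11/6,(R:17/4,(T:5/2,W:5/2):7/4):31/12)
total length: 89/3

17/4,7/4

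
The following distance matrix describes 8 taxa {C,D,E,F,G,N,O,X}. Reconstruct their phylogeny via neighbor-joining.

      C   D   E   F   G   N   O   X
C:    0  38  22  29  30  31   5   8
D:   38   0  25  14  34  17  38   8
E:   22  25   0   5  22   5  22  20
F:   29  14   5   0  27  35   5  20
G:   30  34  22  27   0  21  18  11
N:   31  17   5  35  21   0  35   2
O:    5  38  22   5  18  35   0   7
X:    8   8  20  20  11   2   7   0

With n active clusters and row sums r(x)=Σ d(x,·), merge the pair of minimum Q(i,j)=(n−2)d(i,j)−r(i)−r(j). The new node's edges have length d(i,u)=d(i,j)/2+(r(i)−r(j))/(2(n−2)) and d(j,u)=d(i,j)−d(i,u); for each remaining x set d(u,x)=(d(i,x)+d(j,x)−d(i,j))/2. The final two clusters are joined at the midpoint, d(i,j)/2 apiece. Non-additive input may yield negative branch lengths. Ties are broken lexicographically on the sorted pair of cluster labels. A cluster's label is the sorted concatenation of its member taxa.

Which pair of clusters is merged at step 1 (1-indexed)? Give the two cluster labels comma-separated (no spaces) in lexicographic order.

step 1: merge (C,O) at d=5, Q=-263; branch lengths C→21/4, O→-1/4; new cluster CO
  updated: d(CO,D)=71/2, d(CO,E)=39/2, d(CO,F)=29/2, d(CO,G)=43/2, d(CO,N)=61/2, d(CO,X)=5
step 2: merge (E,F) at d=5, Q=-187; branch lengths E→3/5, F→22/5; new cluster EF
  updated: d(CO,EF)=29/2, d(D,EF)=17, d(EF,G)=22, d(EF,N)=35/2, d(EF,X)=35/2
step 3: merge (CO,EF) at d=29/2, Q=-275/2; branch lengths CO→153/16, EF→79/16; new cluster CEFO
  updated: d(CEFO,D)=19, d(CEFO,G)=29/2, d(CEFO,N)=67/4, d(CEFO,X)=4
step 4: merge (CEFO,G) at d=29/2, Q=-365/4; branch lengths CEFO→23/8, G→93/8; new cluster CEFGO
  updated: d(CEFGO,D)=77/4, d(CEFGO,N)=93/8, d(CEFGO,X)=1/4
step 5: merge (CEFGO,X) at d=1/4, Q=-327/8; branch lengths CEFGO→171/32, X→-163/32; new cluster CEFGOX
  updated: d(CEFGOX,D)=27/2, d(CEFGOX,N)=107/16
step 6: merge (CEFGOX,D) at d=27/2, Q=-595/16; branch lengths CEFGOX→51/32, D→381/32; new cluster CDEFGOX
  updated: d(CDEFGOX,N)=163/32
step 7: merge (CDEFGOX,N) at d=163/32; branch lengths CDEFGOX→163/64, N→163/64; new cluster CDEFGNOX
final tree: ((((((C:21/4,O:-1/4):153/16,(E:3/5,F:22/5):79/16):23/8,G:93/8):171/32,X:-163/32):51/32,D:381/32):163/64,N:163/64)
total length: 1851/32

C,O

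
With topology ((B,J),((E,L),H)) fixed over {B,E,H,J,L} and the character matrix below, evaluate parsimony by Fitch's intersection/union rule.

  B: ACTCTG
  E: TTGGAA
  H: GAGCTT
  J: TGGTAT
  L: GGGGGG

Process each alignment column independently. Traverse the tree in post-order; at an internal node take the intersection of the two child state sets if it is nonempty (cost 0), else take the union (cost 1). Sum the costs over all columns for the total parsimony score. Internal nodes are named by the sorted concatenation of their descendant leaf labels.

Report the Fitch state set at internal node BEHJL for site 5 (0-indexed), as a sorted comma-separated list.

[col 0] BJ: children B:{A}, J:{T} ∪→ {A,T}; cost 1
[col 0] EL: children E:{T}, L:{G} ∪→ {G,T}; cost 1
[col 0] EHL: children EL:{G,T}, H:{G} ∩→ {G}; cost 0
[col 0] BEHJL: children BJ:{A,T}, EHL:{G} ∪→ {A,G,T}; cost 1
[col 1] BJ: children B:{C}, J:{G} ∪→ {C,G}; cost 1
[col 1] EL: children E:{T}, L:{G} ∪→ {G,T}; cost 1
[col 1] EHL: children EL:{G,T}, H:{A} ∪→ {A,G,T}; cost 1
[col 1] BEHJL: children BJ:{C,G}, EHL:{A,G,T} ∩→ {G}; cost 0
[col 2] BJ: children B:{T}, J:{G} ∪→ {G,T}; cost 1
[col 2] EL: children E:{G}, L:{G} ∩→ {G}; cost 0
[col 2] EHL: children EL:{G}, H:{G} ∩→ {G}; cost 0
[col 2] BEHJL: children BJ:{G,T}, EHL:{G} ∩→ {G}; cost 0
[col 3] BJ: children B:{C}, J:{T} ∪→ {C,T}; cost 1
[col 3] EL: children E:{G}, L:{G} ∩→ {G}; cost 0
[col 3] EHL: children EL:{G}, H:{C} ∪→ {C,G}; cost 1
[col 3] BEHJL: children BJ:{C,T}, EHL:{C,G} ∩→ {C}; cost 0
[col 4] BJ: children B:{T}, J:{A} ∪→ {A,T}; cost 1
[col 4] EL: children E:{A}, L:{G} ∪→ {A,G}; cost 1
[col 4] EHL: children EL:{A,G}, H:{T} ∪→ {A,G,T}; cost 1
[col 4] BEHJL: children BJ:{A,T}, EHL:{A,G,T} ∩→ {A,T}; cost 0
[col 5] BJ: children B:{G}, J:{T} ∪→ {G,T}; cost 1
[col 5] EL: children E:{A}, L:{G} ∪→ {A,G}; cost 1
[col 5] EHL: children EL:{A,G}, H:{T} ∪→ {A,G,T}; cost 1
[col 5] BEHJL: children BJ:{G,T}, EHL:{A,G,T} ∩→ {G,T}; cost 0
per-site changes: [3, 3, 1, 2, 3, 3]; total = 15

G,T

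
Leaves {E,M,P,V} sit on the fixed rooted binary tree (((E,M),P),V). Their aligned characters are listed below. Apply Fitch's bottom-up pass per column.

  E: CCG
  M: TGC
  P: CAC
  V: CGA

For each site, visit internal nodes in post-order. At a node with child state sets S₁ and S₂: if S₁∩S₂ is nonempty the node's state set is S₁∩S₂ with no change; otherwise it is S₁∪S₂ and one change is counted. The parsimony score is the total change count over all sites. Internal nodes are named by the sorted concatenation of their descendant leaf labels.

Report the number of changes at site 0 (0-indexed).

site 0, node EM: E={C} ∪ M={T} → {C,T} (+1)
site 0, node EMP: EM={C,T} ∩ P={C} → {C} (+0)
site 0, node EMPV: EMP={C} ∩ V={C} → {C} (+0)
site 1, node EM: E={C} ∪ M={G} → {C,G} (+1)
site 1, node EMP: EM={C,G} ∪ P={A} → {A,C,G} (+1)
site 1, node EMPV: EMP={A,C,G} ∩ V={G} → {G} (+0)
site 2, node EM: E={G} ∪ M={C} → {C,G} (+1)
site 2, node EMP: EM={C,G} ∩ P={C} → {C} (+0)
site 2, node EMPV: EMP={C} ∪ V={A} → {A,C} (+1)
per-site changes: [1, 2, 2]; total = 5

1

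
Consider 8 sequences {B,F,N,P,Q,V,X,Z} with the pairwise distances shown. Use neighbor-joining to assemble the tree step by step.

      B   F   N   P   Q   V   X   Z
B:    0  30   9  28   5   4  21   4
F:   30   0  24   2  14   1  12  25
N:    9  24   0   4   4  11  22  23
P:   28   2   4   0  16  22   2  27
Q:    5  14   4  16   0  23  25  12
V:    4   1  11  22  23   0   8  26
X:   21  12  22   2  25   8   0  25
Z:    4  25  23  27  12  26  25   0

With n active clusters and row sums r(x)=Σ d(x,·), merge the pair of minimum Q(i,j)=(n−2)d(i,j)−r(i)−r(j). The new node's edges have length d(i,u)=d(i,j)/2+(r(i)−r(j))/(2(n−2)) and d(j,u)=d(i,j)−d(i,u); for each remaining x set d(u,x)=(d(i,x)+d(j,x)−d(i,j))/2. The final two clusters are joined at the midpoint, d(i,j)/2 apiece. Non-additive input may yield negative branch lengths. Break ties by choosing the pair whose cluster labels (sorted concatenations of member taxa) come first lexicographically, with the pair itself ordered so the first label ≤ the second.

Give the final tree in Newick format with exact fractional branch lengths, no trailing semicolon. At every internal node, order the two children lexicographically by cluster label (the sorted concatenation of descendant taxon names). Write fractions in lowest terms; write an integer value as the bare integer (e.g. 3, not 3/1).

((((((B:-17/12,Z:65/12):99/20,Q:31/20):61/16,N:31/16):125/16,(F:-15/16,V:31/16):43/8):33/8,P:-33/32):97/64,X:97/64)

iteration 1: select B,Z (d=4, Q=-219); attach at lengths (-17/12, 65/12); label the merged cluster BZ
  updated: d(BZ,F)=51/2, d(BZ,N)=14, d(BZ,P)=51/2, d(BZ,Q)=13/2, d(BZ,V)=13, d(BZ,X)=21
iteration 2: select BZ,Q (d=13/2, Q=-323/2); attach at lengths (99/20, 31/20); label the merged cluster BQZ
  updated: d(BQZ,F)=33/2, d(BQZ,N)=23/4, d(BQZ,P)=35/2, d(BQZ,V)=59/4, d(BQZ,X)=79/4
iteration 3: select BQZ,N (d=23/4, Q=-118); attach at lengths (61/16, 31/16); label the merged cluster BNQZ
  updated: d(BNQZ,F)=139/8, d(BNQZ,P)=63/8, d(BNQZ,V)=10, d(BNQZ,X)=18
iteration 4: select F,V (d=1, Q=-563/8); attach at lengths (-15/16, 31/16); label the merged cluster FV
  updated: d(BNQZ,FV)=211/16, d(FV,P)=23/2, d(FV,X)=19/2
iteration 5: select BNQZ,FV (d=211/16, Q=-375/8); attach at lengths (125/16, 43/8); label the merged cluster BFNQVZ
  updated: d(BFNQVZ,P)=99/32, d(BFNQVZ,X)=229/32
iteration 6: select BFNQVZ,P (d=99/32, Q=-49/4); attach at lengths (33/8, -33/32); label the merged cluster BFNPQVZ
  updated: d(BFNPQVZ,X)=97/32
iteration 7: select BFNPQVZ,X (d=97/32); attach at lengths (97/64, 97/64); label the merged cluster BFNPQVXZ
final tree: ((((((B:-17/12,Z:65/12):99/20,Q:31/20):61/16,N:31/16):125/16,(F:-15/16,V:31/16):43/8):33/8,P:-33/32):97/64,X:97/64)
total length: 585/16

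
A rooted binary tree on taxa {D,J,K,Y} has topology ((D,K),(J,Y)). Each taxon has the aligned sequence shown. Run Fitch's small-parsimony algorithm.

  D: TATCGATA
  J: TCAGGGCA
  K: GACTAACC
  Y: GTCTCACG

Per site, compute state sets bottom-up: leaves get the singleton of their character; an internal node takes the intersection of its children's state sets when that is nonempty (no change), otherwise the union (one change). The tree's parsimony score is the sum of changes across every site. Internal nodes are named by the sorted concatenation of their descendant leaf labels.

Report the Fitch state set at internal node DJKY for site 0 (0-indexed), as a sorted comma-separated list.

G,T

site 0, node DK: D={T} ∪ K={G} → {G,T} (+1)
site 0, node JY: J={T} ∪ Y={G} → {G,T} (+1)
site 0, node DJKY: DK={G,T} ∩ JY={G,T} → {G,T} (+0)
site 1, node DK: D={A} ∩ K={A} → {A} (+0)
site 1, node JY: J={C} ∪ Y={T} → {C,T} (+1)
site 1, node DJKY: DK={A} ∪ JY={C,T} → {A,C,T} (+1)
site 2, node DK: D={T} ∪ K={C} → {C,T} (+1)
site 2, node JY: J={A} ∪ Y={C} → {A,C} (+1)
site 2, node DJKY: DK={C,T} ∩ JY={A,C} → {C} (+0)
site 3, node DK: D={C} ∪ K={T} → {C,T} (+1)
site 3, node JY: J={G} ∪ Y={T} → {G,T} (+1)
site 3, node DJKY: DK={C,T} ∩ JY={G,T} → {T} (+0)
site 4, node DK: D={G} ∪ K={A} → {A,G} (+1)
site 4, node JY: J={G} ∪ Y={C} → {C,G} (+1)
site 4, node DJKY: DK={A,G} ∩ JY={C,G} → {G} (+0)
site 5, node DK: D={A} ∩ K={A} → {A} (+0)
site 5, node JY: J={G} ∪ Y={A} → {A,G} (+1)
site 5, node DJKY: DK={A} ∩ JY={A,G} → {A} (+0)
site 6, node DK: D={T} ∪ K={C} → {C,T} (+1)
site 6, node JY: J={C} ∩ Y={C} → {C} (+0)
site 6, node DJKY: DK={C,T} ∩ JY={C} → {C} (+0)
site 7, node DK: D={A} ∪ K={C} → {A,C} (+1)
site 7, node JY: J={A} ∪ Y={G} → {A,G} (+1)
site 7, node DJKY: DK={A,C} ∩ JY={A,G} → {A} (+0)
per-site changes: [2, 2, 2, 2, 2, 1, 1, 2]; total = 14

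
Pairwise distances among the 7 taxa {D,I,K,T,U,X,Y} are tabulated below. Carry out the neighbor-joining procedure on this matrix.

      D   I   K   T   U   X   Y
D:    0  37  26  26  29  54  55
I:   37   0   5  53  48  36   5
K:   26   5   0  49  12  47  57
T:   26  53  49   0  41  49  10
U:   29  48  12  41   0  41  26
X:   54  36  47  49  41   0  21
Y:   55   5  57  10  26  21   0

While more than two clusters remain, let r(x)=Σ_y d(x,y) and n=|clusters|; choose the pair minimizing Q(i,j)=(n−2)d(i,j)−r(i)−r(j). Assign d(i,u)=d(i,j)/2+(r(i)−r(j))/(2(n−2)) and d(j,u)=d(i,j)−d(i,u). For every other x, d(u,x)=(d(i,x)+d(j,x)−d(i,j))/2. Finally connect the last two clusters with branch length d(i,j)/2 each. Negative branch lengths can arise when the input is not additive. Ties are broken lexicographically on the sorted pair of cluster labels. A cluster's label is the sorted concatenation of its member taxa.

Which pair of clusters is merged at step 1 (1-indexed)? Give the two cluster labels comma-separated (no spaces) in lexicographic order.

iteration 1: select I,K (d=5, Q=-355); attach at lengths (13/10, 37/10); label the merged cluster IK
  updated: d(D,IK)=29, d(IK,T)=97/2, d(IK,U)=55/2, d(IK,X)=39, d(IK,Y)=57/2
iteration 2: select T,Y (d=10, Q=-275); attach at lengths (37/4, 3/4); label the merged cluster TY
  updated: d(D,TY)=71/2, d(IK,TY)=67/2, d(TY,U)=57/2, d(TY,X)=30
iteration 3: select TY,X (d=30, Q=-403/2); attach at lengths (107/12, 253/12); label the merged cluster TXY
  updated: d(D,TXY)=119/4, d(IK,TXY)=85/4, d(TXY,U)=79/4
iteration 4: select D,IK (d=29, Q=-215/2); attach at lengths (17, 12); label the merged cluster DIK
  updated: d(DIK,TXY)=11, d(DIK,U)=55/4
iteration 5: select DIK,TXY (d=11, Q=-89/2); attach at lengths (5/2, 17/2); label the merged cluster DIKTXY
  updated: d(DIKTXY,U)=45/4
iteration 6: select DIKTXY,U (d=45/4); attach at lengths (45/8, 45/8); label the merged cluster DIKTUXY
final tree: (((D:17,(I:13/10,K:37/10):12):5/2,((T:37/4,Y:3/4):107/12,X:253/12):17/2):45/8,U:45/8)
total length: 385/4

I,K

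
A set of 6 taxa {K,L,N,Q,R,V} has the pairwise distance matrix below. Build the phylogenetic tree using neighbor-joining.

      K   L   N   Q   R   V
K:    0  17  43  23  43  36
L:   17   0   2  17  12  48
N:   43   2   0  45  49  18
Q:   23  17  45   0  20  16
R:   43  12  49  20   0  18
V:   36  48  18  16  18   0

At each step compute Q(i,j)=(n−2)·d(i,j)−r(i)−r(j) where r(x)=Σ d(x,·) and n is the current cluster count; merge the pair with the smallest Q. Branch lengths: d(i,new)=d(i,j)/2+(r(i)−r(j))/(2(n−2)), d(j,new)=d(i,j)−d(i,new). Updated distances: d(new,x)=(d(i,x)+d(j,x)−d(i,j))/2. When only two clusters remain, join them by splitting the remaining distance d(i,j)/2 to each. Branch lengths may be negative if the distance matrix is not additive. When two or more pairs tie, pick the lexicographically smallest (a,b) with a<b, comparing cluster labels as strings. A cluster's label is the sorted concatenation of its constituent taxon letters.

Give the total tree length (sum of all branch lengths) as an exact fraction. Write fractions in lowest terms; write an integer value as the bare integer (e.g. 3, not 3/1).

1. join L+N (d=2, Q=-245) ⇒ LN; edges |L|=-53/8, |N|=69/8
  updated: d(K,LN)=29, d(LN,Q)=30, d(LN,R)=59/2, d(LN,V)=32
2. join K+LN (d=29, Q=-329/2) ⇒ KLN; edges |K|=65/4, |LN|=51/4
  updated: d(KLN,Q)=12, d(KLN,R)=87/4, d(KLN,V)=39/2
3. join KLN+Q (d=12, Q=-309/4) ⇒ KLNQ; edges |KLN|=117/16, |Q|=75/16
  updated: d(KLNQ,R)=119/8, d(KLNQ,V)=47/4
4. join KLNQ+R (d=119/8, Q=-357/8) ⇒ KLNQR; edges |KLNQ|=69/16, |R|=169/16
  updated: d(KLNQR,V)=119/16
5. join KLNQR+V (d=119/16) ⇒ KLNQRV; edges |KLNQR|=119/32, |V|=119/32
final tree: ((((K:65/4,(L:-53/8,N:69/8):51/4):117/16,Q:75/16):69/16,R:169/16):119/32,V:119/32)
total length: 1045/16

1045/16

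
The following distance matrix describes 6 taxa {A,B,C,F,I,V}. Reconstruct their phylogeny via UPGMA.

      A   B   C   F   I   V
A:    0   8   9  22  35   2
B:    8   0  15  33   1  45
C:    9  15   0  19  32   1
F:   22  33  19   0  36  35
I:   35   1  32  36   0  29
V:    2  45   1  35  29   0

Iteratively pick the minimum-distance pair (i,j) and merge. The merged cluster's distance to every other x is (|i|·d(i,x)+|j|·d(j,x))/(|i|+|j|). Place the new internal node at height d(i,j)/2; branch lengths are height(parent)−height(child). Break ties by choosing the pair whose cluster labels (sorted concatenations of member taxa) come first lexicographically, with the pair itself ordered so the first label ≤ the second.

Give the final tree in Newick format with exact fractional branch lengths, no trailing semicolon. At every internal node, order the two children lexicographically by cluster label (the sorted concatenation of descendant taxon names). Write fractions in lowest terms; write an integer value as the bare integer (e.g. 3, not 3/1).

(((A:11/4,(C:1/2,V:1/2):9/4):119/12,F:38/3):91/48,(B:1/2,I:1/2):225/16)

iteration 1: select B,I (d=1); attach at lengths (1/2, 1/2); label the merged cluster BI
  updated: d(A,BI)=43/2, d(BI,C)=47/2, d(BI,F)=69/2, d(BI,V)=37
iteration 2: select C,V (d=1); attach at lengths (1/2, 1/2); label the merged cluster CV
  updated: d(A,CV)=11/2, d(BI,CV)=121/4, d(CV,F)=27
iteration 3: select A,CV (d=11/2); attach at lengths (11/4, 9/4); label the merged cluster ACV
  updated: d(ACV,BI)=82/3, d(ACV,F)=76/3
iteration 4: select ACV,F (d=76/3); attach at lengths (119/12, 38/3); label the merged cluster ACFV
  updated: d(ACFV,BI)=233/8
iteration 5: select ACFV,BI (d=233/8); attach at lengths (91/48, 225/16); label the merged cluster ABCFIV
final tree: (((A:11/4,(C:1/2,V:1/2):9/4):119/12,F:38/3):91/48,(B:1/2,I:1/2):225/16)
total length: 1093/24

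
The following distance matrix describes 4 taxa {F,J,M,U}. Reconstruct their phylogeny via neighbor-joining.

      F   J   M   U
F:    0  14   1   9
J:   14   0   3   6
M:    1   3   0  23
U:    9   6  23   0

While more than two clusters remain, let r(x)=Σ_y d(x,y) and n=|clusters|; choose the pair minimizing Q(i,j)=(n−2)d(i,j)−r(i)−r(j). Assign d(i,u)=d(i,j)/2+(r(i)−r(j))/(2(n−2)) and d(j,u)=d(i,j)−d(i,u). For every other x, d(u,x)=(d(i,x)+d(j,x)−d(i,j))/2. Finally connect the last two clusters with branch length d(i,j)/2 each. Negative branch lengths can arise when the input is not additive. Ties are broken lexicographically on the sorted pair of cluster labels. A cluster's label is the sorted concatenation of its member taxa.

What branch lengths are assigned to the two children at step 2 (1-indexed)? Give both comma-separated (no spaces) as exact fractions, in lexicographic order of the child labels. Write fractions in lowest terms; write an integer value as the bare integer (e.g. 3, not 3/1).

1. join F+M (d=1, Q=-49) ⇒ FM; edges |F|=-1/4, |M|=5/4
  updated: d(FM,J)=8, d(FM,U)=31/2
2. join FM+J (d=8, Q=-59/2) ⇒ FJM; edges |FM|=35/4, |J|=-3/4
  updated: d(FJM,U)=27/4
3. join FJM+U (d=27/4) ⇒ FJMU; edges |FJM|=27/8, |U|=27/8
final tree: (((F:-1/4,M:5/4):35/4,J:-3/4):27/8,U:27/8)
total length: 63/4

35/4,-3/4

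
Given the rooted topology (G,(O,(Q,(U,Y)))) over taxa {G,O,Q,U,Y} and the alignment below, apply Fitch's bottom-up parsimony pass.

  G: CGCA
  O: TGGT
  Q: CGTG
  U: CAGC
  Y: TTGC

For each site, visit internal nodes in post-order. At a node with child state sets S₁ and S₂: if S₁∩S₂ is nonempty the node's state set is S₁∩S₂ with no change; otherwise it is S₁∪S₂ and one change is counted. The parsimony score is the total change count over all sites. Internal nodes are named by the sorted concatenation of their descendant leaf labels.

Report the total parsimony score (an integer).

9

site 0, node UY: U={C} ∪ Y={T} → {C,T} (+1)
site 0, node QUY: Q={C} ∩ UY={C,T} → {C} (+0)
site 0, node OQUY: O={T} ∪ QUY={C} → {C,T} (+1)
site 0, node GOQUY: G={C} ∩ OQUY={C,T} → {C} (+0)
site 1, node UY: U={A} ∪ Y={T} → {A,T} (+1)
site 1, node QUY: Q={G} ∪ UY={A,T} → {A,G,T} (+1)
site 1, node OQUY: O={G} ∩ QUY={A,G,T} → {G} (+0)
site 1, node GOQUY: G={G} ∩ OQUY={G} → {G} (+0)
site 2, node UY: U={G} ∩ Y={G} → {G} (+0)
site 2, node QUY: Q={T} ∪ UY={G} → {G,T} (+1)
site 2, node OQUY: O={G} ∩ QUY={G,T} → {G} (+0)
site 2, node GOQUY: G={C} ∪ OQUY={G} → {C,G} (+1)
site 3, node UY: U={C} ∩ Y={C} → {C} (+0)
site 3, node QUY: Q={G} ∪ UY={C} → {C,G} (+1)
site 3, node OQUY: O={T} ∪ QUY={C,G} → {C,G,T} (+1)
site 3, node GOQUY: G={A} ∪ OQUY={C,G,T} → {A,C,G,T} (+1)
per-site changes: [2, 2, 2, 3]; total = 9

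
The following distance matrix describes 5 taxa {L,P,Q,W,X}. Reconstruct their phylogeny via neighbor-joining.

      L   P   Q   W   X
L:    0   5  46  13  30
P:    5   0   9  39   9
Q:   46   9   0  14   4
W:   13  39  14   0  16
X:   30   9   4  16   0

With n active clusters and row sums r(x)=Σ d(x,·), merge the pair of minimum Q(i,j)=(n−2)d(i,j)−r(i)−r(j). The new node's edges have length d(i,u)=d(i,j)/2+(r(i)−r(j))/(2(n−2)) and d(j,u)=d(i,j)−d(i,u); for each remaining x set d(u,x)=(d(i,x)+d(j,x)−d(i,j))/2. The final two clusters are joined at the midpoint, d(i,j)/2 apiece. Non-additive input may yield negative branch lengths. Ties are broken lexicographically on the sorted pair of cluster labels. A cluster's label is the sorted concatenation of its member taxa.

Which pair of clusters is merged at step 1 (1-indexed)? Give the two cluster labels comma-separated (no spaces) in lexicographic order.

L,P

iteration 1: select L,P (d=5, Q=-141); attach at lengths (47/6, -17/6); label the merged cluster LP
  updated: d(LP,Q)=25, d(LP,W)=47/2, d(LP,X)=17
iteration 2: select LP,W (d=47/2, Q=-72); attach at lengths (59/4, 35/4); label the merged cluster LPW
  updated: d(LPW,Q)=31/4, d(LPW,X)=19/4
iteration 3: select LPW,Q (d=31/4, Q=-33/2); attach at lengths (17/4, 7/2); label the merged cluster LPQW
  updated: d(LPQW,X)=1/2
iteration 4: select LPQW,X (d=1/2); attach at lengths (1/4, 1/4); label the merged cluster LPQWX
final tree: ((((L:47/6,P:-17/6):59/4,W:35/4):17/4,Q:7/2):1/4,X:1/4)
total length: 147/4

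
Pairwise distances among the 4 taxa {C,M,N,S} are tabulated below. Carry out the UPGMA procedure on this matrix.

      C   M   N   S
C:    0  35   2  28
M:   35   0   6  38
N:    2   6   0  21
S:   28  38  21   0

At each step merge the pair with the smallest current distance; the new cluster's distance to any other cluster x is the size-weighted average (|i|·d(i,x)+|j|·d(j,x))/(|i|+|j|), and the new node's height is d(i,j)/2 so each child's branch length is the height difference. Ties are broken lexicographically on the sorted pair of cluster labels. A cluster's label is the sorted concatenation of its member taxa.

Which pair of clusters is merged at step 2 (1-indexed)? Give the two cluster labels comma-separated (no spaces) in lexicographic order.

1. join C+N (d=2) ⇒ CN; edges |C|=1, |N|=1
  updated: d(CN,M)=41/2, d(CN,S)=49/2
2. join CN+M (d=41/2) ⇒ CMN; edges |CN|=37/4, |M|=41/4
  updated: d(CMN,S)=29
3. join CMN+S (d=29) ⇒ CMNS; edges |CMN|=17/4, |S|=29/2
final tree: (((C:1,N:1):37/4,M:41/4):17/4,S:29/2)
total length: 161/4

CN,M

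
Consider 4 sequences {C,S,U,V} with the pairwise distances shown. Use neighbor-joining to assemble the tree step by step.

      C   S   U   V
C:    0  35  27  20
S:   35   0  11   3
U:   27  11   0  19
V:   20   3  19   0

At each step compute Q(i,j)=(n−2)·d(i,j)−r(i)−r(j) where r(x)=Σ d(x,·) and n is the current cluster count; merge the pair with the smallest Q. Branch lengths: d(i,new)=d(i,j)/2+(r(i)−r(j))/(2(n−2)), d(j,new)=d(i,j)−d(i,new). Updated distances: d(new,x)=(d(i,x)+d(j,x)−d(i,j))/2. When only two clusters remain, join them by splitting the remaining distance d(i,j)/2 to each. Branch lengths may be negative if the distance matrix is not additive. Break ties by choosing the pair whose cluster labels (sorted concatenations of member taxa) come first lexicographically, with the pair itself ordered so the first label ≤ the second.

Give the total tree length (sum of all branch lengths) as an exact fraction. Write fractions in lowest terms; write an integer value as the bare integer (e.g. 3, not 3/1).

iteration 1: select C,U (d=27, Q=-85); attach at lengths (79/4, 29/4); label the merged cluster CU
  updated: d(CU,S)=19/2, d(CU,V)=6
iteration 2: select CU,S (d=19/2, Q=-37/2); attach at lengths (25/4, 13/4); label the merged cluster CSU
  updated: d(CSU,V)=-1/4
iteration 3: select CSU,V (d=-1/4); attach at lengths (-1/8, -1/8); label the merged cluster CSUV
final tree: (((C:79/4,U:29/4):25/4,S:13/4):-1/8,V:-1/8)
total length: 145/4

145/4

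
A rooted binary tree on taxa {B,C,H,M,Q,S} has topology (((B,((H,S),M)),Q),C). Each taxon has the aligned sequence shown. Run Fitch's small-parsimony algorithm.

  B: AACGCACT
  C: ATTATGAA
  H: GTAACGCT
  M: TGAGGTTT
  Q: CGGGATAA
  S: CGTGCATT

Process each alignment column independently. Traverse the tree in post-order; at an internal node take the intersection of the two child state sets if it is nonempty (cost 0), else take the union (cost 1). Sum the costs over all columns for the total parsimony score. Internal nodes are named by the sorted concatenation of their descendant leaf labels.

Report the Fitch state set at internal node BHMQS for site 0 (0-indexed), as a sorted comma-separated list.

C

[col 0] HS: children H:{G}, S:{C} ∪→ {C,G}; cost 1
[col 0] HMS: children HS:{C,G}, M:{T} ∪→ {C,G,T}; cost 1
[col 0] BHMS: children B:{A}, HMS:{C,G,T} ∪→ {A,C,G,T}; cost 1
[col 0] BHMQS: children BHMS:{A,C,G,T}, Q:{C} ∩→ {C}; cost 0
[col 0] BCHMQS: children BHMQS:{C}, C:{A} ∪→ {A,C}; cost 1
[col 1] HS: children H:{T}, S:{G} ∪→ {G,T}; cost 1
[col 1] HMS: children HS:{G,T}, M:{G} ∩→ {G}; cost 0
[col 1] BHMS: children B:{A}, HMS:{G} ∪→ {A,G}; cost 1
[col 1] BHMQS: children BHMS:{A,G}, Q:{G} ∩→ {G}; cost 0
[col 1] BCHMQS: children BHMQS:{G}, C:{T} ∪→ {G,T}; cost 1
[col 2] HS: children H:{A}, S:{T} ∪→ {A,T}; cost 1
[col 2] HMS: children HS:{A,T}, M:{A} ∩→ {A}; cost 0
[col 2] BHMS: children B:{C}, HMS:{A} ∪→ {A,C}; cost 1
[col 2] BHMQS: children BHMS:{A,C}, Q:{G} ∪→ {A,C,G}; cost 1
[col 2] BCHMQS: children BHMQS:{A,C,G}, C:{T} ∪→ {A,C,G,T}; cost 1
[col 3] HS: children H:{A}, S:{G} ∪→ {A,G}; cost 1
[col 3] HMS: children HS:{A,G}, M:{G} ∩→ {G}; cost 0
[col 3] BHMS: children B:{G}, HMS:{G} ∩→ {G}; cost 0
[col 3] BHMQS: children BHMS:{G}, Q:{G} ∩→ {G}; cost 0
[col 3] BCHMQS: children BHMQS:{G}, C:{A} ∪→ {A,G}; cost 1
[col 4] HS: children H:{C}, S:{C} ∩→ {C}; cost 0
[col 4] HMS: children HS:{C}, M:{G} ∪→ {C,G}; cost 1
[col 4] BHMS: children B:{C}, HMS:{C,G} ∩→ {C}; cost 0
[col 4] BHMQS: children BHMS:{C}, Q:{A} ∪→ {A,C}; cost 1
[col 4] BCHMQS: children BHMQS:{A,C}, C:{T} ∪→ {A,C,T}; cost 1
[col 5] HS: children H:{G}, S:{A} ∪→ {A,G}; cost 1
[col 5] HMS: children HS:{A,G}, M:{T} ∪→ {A,G,T}; cost 1
[col 5] BHMS: children B:{A}, HMS:{A,G,T} ∩→ {A}; cost 0
[col 5] BHMQS: children BHMS:{A}, Q:{T} ∪→ {A,T}; cost 1
[col 5] BCHMQS: children BHMQS:{A,T}, C:{G} ∪→ {A,G,T}; cost 1
[col 6] HS: children H:{C}, S:{T} ∪→ {C,T}; cost 1
[col 6] HMS: children HS:{C,T}, M:{T} ∩→ {T}; cost 0
[col 6] BHMS: children B:{C}, HMS:{T} ∪→ {C,T}; cost 1
[col 6] BHMQS: children BHMS:{C,T}, Q:{A} ∪→ {A,C,T}; cost 1
[col 6] BCHMQS: children BHMQS:{A,C,T}, C:{A} ∩→ {A}; cost 0
[col 7] HS: children H:{T}, S:{T} ∩→ {T}; cost 0
[col 7] HMS: children HS:{T}, M:{T} ∩→ {T}; cost 0
[col 7] BHMS: children B:{T}, HMS:{T} ∩→ {T}; cost 0
[col 7] BHMQS: children BHMS:{T}, Q:{A} ∪→ {A,T}; cost 1
[col 7] BCHMQS: children BHMQS:{A,T}, C:{A} ∩→ {A}; cost 0
per-site changes: [4, 3, 4, 2, 3, 4, 3, 1]; total = 24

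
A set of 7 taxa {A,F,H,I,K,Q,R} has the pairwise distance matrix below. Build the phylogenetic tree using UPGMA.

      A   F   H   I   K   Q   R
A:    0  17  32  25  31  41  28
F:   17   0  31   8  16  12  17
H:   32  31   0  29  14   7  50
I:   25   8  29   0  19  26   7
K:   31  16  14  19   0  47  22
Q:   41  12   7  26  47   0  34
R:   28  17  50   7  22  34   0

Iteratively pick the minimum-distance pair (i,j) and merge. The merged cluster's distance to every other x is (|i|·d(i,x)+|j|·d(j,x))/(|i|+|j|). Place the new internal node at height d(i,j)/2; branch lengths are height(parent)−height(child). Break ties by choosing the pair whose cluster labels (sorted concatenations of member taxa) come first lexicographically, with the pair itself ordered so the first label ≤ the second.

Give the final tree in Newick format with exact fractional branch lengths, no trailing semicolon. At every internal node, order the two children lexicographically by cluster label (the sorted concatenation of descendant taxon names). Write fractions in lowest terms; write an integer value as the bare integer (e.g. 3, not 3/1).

1. join H+Q (d=7) ⇒ HQ; edges |H|=7/2, |Q|=7/2
  updated: d(A,HQ)=73/2, d(F,HQ)=43/2, d(HQ,I)=55/2, d(HQ,K)=61/2, d(HQ,R)=42
2. join I+R (d=7) ⇒ IR; edges |I|=7/2, |R|=7/2
  updated: d(A,IR)=53/2, d(F,IR)=25/2, d(HQ,IR)=139/4, d(IR,K)=41/2
3. join F+IR (d=25/2) ⇒ FIR; edges |F|=25/4, |IR|=11/4
  updated: d(A,FIR)=70/3, d(FIR,HQ)=91/3, d(FIR,K)=19
4. join FIR+K (d=19) ⇒ FIKR; edges |FIR|=13/4, |K|=19/2
  updated: d(A,FIKR)=101/4, d(FIKR,HQ)=243/8
5. join A+FIKR (d=101/4) ⇒ AFIKR; edges |A|=101/8, |FIKR|=25/8
  updated: d(AFIKR,HQ)=158/5
6. join AFIKR+HQ (d=158/5) ⇒ AFHIKQR; edges |AFIKR|=127/40, |HQ|=123/10
final tree: ((A:101/8,((F:25/4,(I:7/2,R:7/2):11/4):13/4,K:19/2):25/8):127/40,(H:7/2,Q:7/2):123/10)
total length: 2679/40

((A:101/8,((F:25/4,(I:7/2,R:7/2):11/4):13/4,K:19/2):25/8):127/40,(H:7/2,Q:7/2):123/10)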